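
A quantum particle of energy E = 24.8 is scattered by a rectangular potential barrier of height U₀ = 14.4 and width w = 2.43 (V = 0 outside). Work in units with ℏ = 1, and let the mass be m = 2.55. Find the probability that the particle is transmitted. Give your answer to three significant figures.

E > U₀: inside the barrier k₂ = √(2m(E − U₀))/ℏ = 7.283, k₂w = 17.70.
T = [1 + U₀² sin²(k₂w) / (4E(E − U₀))]⁻¹ = 1/1.168 = 0.856.

T = 0.856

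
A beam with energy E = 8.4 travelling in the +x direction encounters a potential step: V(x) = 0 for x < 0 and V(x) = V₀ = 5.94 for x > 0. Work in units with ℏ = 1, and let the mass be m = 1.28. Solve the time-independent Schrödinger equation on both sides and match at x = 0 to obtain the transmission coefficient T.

T = 0.911

The wavenumbers are k₁ = √(2mE)/ℏ = 4.637 on the left and k₂ = √(2m(E − V₀))/ℏ = 2.510 on the right.
Continuity of ψ and ψ′ at the step yields the reflection amplitude r = (k₁ − k₂)/(k₁ + k₂) = 0.2977; thus R = |r|² = 0.08864, T = 0.9114.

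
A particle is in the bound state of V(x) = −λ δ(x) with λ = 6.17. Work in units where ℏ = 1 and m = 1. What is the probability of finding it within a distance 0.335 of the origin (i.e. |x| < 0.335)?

P = 0.984

The normalised bound state is ψ = √κ e^{−κ|x|} with κ = mλ/ℏ² = 6.170.
P(|x| < d) = ∫_{−d}^{d} κ e^{−2κ|x|} dx = 1 − e^{−2κd} = 1 − e^{−4.134} = 0.9840.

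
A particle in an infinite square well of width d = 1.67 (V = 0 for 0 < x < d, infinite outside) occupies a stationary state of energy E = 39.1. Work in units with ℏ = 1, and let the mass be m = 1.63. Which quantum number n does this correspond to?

From E_n = n²π²ℏ²/(2md²) invert to n = √(2md²E)/(πℏ).
n = (1.67/π) × √(2 × 1.63 × 39.1) = 6.002 → n = 6.

n = 6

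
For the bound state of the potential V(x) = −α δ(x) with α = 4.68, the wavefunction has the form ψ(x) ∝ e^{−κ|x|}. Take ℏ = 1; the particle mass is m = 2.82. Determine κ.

κ = 13.2

Integrating the TISE across x = 0 gives the cusp condition ψ'(0⁺) − ψ'(0⁻) = −(2mα/ℏ²)ψ(0).
With ψ ∝ e^{−κ|x|} this yields −2κ = −2mα/ℏ², so κ = mα/ℏ² = 13.20.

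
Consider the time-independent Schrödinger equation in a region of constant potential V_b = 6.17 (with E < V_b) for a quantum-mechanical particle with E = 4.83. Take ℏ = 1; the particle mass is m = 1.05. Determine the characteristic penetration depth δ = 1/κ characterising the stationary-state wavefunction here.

Since E < V_b the TISE in this region is ψ'' = κ²ψ with κ = √(2m(V_b − E))/ℏ.
κ = √(2 × 1.05 × 1.34) = 1.677. The penetration depth is δ = 1/κ = 0.596.

δ = 0.596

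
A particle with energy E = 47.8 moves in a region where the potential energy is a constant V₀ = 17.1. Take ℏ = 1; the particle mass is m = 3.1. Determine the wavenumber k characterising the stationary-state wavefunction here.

With E > V₀ the solution is oscillatory, ψ ∝ e^{±ikx} with k = √(2m(E − V₀))/ℏ.
k = √(2 × 3.1 × 30.7) = 13.80.

k = 13.8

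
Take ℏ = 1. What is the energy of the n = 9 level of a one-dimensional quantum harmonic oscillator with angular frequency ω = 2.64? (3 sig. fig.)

E = 25.1

Using E_n = (n + ½)ℏω: E_9 = 9.5 × 2.64 = 25.08.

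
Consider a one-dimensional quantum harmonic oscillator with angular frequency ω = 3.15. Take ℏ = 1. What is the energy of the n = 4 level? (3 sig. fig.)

E = 14.2

The oscillator eigenvalues are E_n = ℏω(n + ½), so E_4 = 3.15 × 4.5 = 14.18.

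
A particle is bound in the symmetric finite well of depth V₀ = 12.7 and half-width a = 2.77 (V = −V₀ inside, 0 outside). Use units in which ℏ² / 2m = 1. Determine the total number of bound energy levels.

Define the well-strength parameter z₀ = (a/ℏ)√(2mV₀) = 2.77 × √(2·0.5·12.7) = 9.871.
The even/odd transcendental equations gain one root per π/2 in z₀, giving N = 1 + ⌊2z₀/π⌋ = 1 + ⌊6.284⌋ = 7.

N = 7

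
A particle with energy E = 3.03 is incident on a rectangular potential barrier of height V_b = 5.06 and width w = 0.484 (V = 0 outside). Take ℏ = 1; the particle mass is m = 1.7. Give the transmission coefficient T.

T = 0.263

E < V_b: inside the barrier ψ ∝ e^{±κx} with κ = √(2m(V_b − E))/ℏ = 2.627.
κw = 1.272, sinh(κw) = 1.643.
The exact tunnelling result is T⁻¹ = 1 + V_b² sinh²(κw) / [4E(V_b − E)] = 3.809, so T = 0.263.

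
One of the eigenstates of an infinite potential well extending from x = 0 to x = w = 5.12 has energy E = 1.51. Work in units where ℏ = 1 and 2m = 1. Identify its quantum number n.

n = 2

From E_n = n²π²ℏ²/(2mw²) invert to n = √(2mw²E)/(πℏ).
n = (5.12/π) × √(2 × 0.5 × 1.51) = 2.003 → n = 2.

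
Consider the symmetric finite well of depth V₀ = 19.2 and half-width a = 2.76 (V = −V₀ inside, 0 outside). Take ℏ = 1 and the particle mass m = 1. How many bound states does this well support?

Define the well-strength parameter z₀ = (a/ℏ)√(2mV₀) = 2.76 × √(2·1·19.2) = 17.10.
A new bound state (alternating even/odd) appears each time z₀ passes a multiple of π/2, so N = ⌊2z₀/π⌋ + 1 = ⌊10.89⌋ + 1 = 11.

N = 11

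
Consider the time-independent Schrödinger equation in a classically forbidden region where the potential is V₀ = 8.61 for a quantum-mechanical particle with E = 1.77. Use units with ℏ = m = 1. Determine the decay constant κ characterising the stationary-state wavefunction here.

κ = 3.70

Since E < V₀ the TISE in this region is ψ'' = κ²ψ with κ = √(2m(V₀ − E))/ℏ.
κ = √(2 × 1 × 6.84) = 3.699.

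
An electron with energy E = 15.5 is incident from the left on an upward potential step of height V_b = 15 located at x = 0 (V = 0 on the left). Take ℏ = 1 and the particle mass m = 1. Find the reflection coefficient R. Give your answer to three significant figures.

R = 0.484

On each side the TISE gives plane waves with k = √(2m(E − V))/ℏ: k₁ = √(2·1·15.5) = 5.568, k₂ = √(2·1·0.5) = 1.000.
Matching ψ and ψ′ at x = 0 gives r = (k₁ − k₂)/(k₁ + k₂), so R = r² = 0.4837 and T = 1 − R = 0.5163.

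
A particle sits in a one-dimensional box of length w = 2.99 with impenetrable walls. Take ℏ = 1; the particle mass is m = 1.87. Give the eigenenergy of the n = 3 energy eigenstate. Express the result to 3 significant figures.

The infinite-well eigenfunctions ψ_n = √(2/w) sin(nπx/w) vanish at both walls, giving E_n = n²π²ℏ²/(2mw²).
E_3 = 3² × π² / (2 × 1.87 × 2.99²) = 2.657.

E = 2.66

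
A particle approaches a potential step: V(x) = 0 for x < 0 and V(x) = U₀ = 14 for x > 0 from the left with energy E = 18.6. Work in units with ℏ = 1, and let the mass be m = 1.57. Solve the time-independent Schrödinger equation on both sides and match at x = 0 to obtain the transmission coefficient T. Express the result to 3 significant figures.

The wavenumbers are k₁ = √(2mE)/ℏ = 7.642 on the left and k₂ = √(2m(E − U₀))/ℏ = 3.801 on the right.
Continuity of ψ and ψ′ at the step yields the reflection amplitude r = (k₁ − k₂)/(k₁ + k₂) = 0.3357; thus R = |r|² = 0.1127, T = 0.8873.

T = 0.887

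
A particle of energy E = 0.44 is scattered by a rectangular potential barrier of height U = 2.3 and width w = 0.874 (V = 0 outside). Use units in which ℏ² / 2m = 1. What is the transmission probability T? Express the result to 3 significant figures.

E < U: inside the barrier ψ ∝ e^{±κx} with κ = √(2m(U − E))/ℏ = 1.364.
κw = 1.192, sinh(κw) = 1.495.
Matching ψ, ψ′ at both faces gives T = [1 + U² sinh²(κw) / (4E(U − E))]⁻¹ = 1/4.612 = 0.217.

T = 0.217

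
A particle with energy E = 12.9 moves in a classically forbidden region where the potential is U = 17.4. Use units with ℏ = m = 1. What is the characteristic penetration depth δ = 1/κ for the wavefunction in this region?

Since E < U the TISE in this region is ψ'' = κ²ψ with κ = √(2m(U − E))/ℏ.
κ = √(2 × 1 × 4.5) = 3.000. The penetration depth is δ = 1/κ = 0.333.

δ = 0.333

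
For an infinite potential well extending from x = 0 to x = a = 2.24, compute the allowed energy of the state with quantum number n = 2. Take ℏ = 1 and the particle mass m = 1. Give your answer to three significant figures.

E = 3.93

Requiring ψ(0) = ψ(a) = 0 quantises k = nπ/a, hence E_n = ℏ²k²/2m = n²π²ℏ²/(2ma²).
E_2 = 2² × π² / (2 × 1 × 2.24²) = 3.934.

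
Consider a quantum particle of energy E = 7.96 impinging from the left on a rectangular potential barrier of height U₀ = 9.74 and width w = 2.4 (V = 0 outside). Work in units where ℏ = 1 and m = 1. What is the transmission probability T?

T = 0.000279

Since E < U₀ the interior solution is evanescent with decay constant κ = √(2m(U₀ − E))/ℏ = 1.887.
κw = 4.528, sinh(κw) = 46.30.
Matching ψ, ψ′ at both faces gives T = [1 + U₀² sinh²(κw) / (4E(U₀ − E))]⁻¹ = 1/3589 = 0.000279.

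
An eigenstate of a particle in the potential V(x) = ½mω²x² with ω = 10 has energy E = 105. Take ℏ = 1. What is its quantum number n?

E_n = ℏω(n + ½) ⇒ n = E/(ℏω) − ½ = 105/10 − 0.5 = 10.000 → n = 10.

n = 10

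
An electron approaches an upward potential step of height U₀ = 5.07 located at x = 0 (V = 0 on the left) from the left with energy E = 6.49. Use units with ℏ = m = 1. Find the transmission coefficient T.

The wavenumbers are k₁ = √(2mE)/ℏ = 3.603 on the left and k₂ = √(2m(E − U₀))/ℏ = 1.685 on the right.
Continuity of ψ and ψ′ at the step yields the reflection amplitude r = (k₁ − k₂)/(k₁ + k₂) = 0.3626; thus R = |r|² = 0.1315, T = 0.8685.

T = 0.869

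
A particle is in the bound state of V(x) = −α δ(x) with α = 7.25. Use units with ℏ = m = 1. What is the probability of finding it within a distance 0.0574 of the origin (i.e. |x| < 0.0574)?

P = 0.565

The normalised bound state is ψ = √κ e^{−κ|x|} with κ = mα/ℏ² = 7.250.
P(|x| < d) = ∫_{−d}^{d} κ e^{−2κ|x|} dx = 1 − e^{−2κd} = 1 − e^{−0.8323} = 0.5650.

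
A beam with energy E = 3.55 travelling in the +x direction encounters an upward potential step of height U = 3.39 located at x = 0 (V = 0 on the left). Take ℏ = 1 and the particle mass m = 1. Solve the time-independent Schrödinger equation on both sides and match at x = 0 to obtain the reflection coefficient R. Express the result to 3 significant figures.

The wavenumbers are k₁ = √(2mE)/ℏ = 2.665 on the left and k₂ = √(2m(E − U))/ℏ = 0.5657 on the right.
Matching ψ and ψ′ at x = 0 gives r = (k₁ − k₂)/(k₁ + k₂), so R = r² = 0.4222 and T = 1 − R = 0.5778.

R = 0.422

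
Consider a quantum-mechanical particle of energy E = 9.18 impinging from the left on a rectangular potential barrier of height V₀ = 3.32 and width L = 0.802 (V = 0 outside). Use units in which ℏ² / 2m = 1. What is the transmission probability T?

E > V₀: inside the barrier k₂ = √(2m(E − V₀))/ℏ = 2.421, k₂L = 1.941.
Matching at both interfaces gives T⁻¹ = 1 + V₀² sin²(k₂L) / [4E(E − V₀)] = 1.045, hence T = 0.957.

T = 0.957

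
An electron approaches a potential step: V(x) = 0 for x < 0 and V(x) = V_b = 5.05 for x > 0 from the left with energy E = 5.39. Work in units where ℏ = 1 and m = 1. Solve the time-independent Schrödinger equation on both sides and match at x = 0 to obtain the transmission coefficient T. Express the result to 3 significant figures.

T = 0.642

On each side the TISE gives plane waves with k = √(2m(E − V))/ℏ: k₁ = √(2·1·5.39) = 3.283, k₂ = √(2·1·0.34) = 0.8246.
Matching ψ and ψ′ at x = 0 gives r = (k₁ − k₂)/(k₁ + k₂), so R = r² = 0.3582 and T = 1 − R = 0.6418.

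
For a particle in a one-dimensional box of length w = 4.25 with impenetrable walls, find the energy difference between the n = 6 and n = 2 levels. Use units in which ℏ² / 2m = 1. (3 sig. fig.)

E_n = n²π²ℏ²/(2mw²), so ΔE = (6² − 2²) π²ℏ²/(2mw²).
ΔE = 32 × π² / (2 × 0.5 × 4.25²) = 17.49.

ΔE = 17.5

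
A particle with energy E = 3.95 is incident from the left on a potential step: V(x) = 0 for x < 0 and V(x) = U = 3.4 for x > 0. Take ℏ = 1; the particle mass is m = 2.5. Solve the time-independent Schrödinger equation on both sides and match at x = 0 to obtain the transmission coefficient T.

T = 0.792

On each side the TISE gives plane waves with k = √(2m(E − V))/ℏ: k₁ = √(2·2.5·3.95) = 4.444, k₂ = √(2·2.5·0.55) = 1.658.
Matching ψ and ψ′ at x = 0 gives r = (k₁ − k₂)/(k₁ + k₂), so R = r² = 0.2084 and T = 1 − R = 0.7916.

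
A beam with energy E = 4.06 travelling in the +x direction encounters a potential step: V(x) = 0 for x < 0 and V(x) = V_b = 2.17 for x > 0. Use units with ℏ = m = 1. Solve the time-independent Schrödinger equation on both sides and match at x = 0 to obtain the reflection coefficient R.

R = 0.0357

The wavenumbers are k₁ = √(2mE)/ℏ = 2.850 on the left and k₂ = √(2m(E − V_b))/ℏ = 1.944 on the right.
Matching ψ and ψ′ at x = 0 gives r = (k₁ − k₂)/(k₁ + k₂), so R = r² = 0.03567 and T = 1 − R = 0.9643.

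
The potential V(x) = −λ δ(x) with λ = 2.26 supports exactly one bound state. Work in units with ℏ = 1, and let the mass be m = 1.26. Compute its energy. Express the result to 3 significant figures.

E = -3.22

For x ≠ 0 the bound state is ψ ∝ e^{−κ|x|}; integrating the TISE across the delta gives the cusp condition 2κ = 2mλ/ℏ², so κ = 2.848.
Then E = −ℏ²κ²/(2m) = −mλ²/(2ℏ²) = -3.218.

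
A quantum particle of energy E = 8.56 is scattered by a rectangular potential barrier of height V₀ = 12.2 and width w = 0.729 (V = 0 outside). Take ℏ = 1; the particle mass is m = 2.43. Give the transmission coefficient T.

Since E < V₀ the interior solution is evanescent with decay constant κ = √(2m(V₀ − E))/ℏ = 4.206.
κw = 3.066, sinh(κw) = 10.71.
The exact tunnelling result is T⁻¹ = 1 + V₀² sinh²(κw) / [4E(V₀ − E)] = 137.9, so T = 0.00725.

T = 0.00725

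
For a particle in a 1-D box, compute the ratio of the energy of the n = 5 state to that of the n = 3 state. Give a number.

E_n = n²π²ℏ²/(2mL²) so the ratio is n₂²/n₁² = 25/9 = 2.77778.

2.77778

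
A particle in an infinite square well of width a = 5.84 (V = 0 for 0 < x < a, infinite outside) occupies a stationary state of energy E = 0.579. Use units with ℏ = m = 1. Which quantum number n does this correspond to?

From E_n = n²π²ℏ²/(2ma²) invert to n = √(2ma²E)/(πℏ).
n = (5.84/π) × √(2 × 1 × 0.579) = 2.000 → n = 2.

n = 2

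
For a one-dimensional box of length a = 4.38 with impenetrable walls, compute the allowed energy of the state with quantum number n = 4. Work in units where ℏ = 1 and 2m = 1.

E = 8.23

The infinite-well eigenfunctions ψ_n = √(2/a) sin(nπx/a) vanish at both walls, giving E_n = n²π²ℏ²/(2ma²).
E_4 = 4² × π² / (2 × 0.5 × 4.38²) = 8.231.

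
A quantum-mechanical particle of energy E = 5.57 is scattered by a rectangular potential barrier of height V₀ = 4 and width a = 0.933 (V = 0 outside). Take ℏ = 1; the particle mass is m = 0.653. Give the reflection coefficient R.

R = 0.302

E > V₀: inside the barrier k₂ = √(2m(E − V₀))/ℏ = 1.432, k₂a = 1.336.
T = [1 + V₀² sin²(k₂a) / (4E(E − V₀))]⁻¹ = 1/1.433 = 0.698.
R = 1 − T = 0.302.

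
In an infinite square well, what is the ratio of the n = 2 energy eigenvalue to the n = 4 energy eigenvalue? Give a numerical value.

0.25

E_n = n²π²ℏ²/(2mL²) so the ratio is n₂²/n₁² = 4/16 = 0.25.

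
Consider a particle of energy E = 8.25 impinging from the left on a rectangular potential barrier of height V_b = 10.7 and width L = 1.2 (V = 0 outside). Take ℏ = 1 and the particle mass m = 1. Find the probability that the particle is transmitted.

T = 0.0139

E < V_b: inside the barrier ψ ∝ e^{±κx} with κ = √(2m(V_b − E))/ℏ = 2.214.
κL = 2.656, sinh(κL) = 7.087.
Matching ψ, ψ′ at both faces gives T = [1 + V_b² sinh²(κL) / (4E(V_b − E))]⁻¹ = 1/72.12 = 0.0139.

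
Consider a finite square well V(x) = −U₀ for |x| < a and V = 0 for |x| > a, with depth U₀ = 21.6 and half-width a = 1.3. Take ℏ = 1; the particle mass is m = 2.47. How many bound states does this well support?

N = 9

Define the well-strength parameter z₀ = (a/ℏ)√(2mU₀) = 1.3 × √(2·2.47·21.6) = 13.43.
A new bound state (alternating even/odd) appears each time z₀ passes a multiple of π/2, so N = ⌊2z₀/π⌋ + 1 = ⌊8.549⌋ + 1 = 9.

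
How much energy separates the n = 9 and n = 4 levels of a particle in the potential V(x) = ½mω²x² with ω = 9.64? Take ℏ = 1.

E_n = ℏω(n + ½), so ΔE = (9 − 4) ℏω = 5 × 9.64 = 48.20.

ΔE = 48.2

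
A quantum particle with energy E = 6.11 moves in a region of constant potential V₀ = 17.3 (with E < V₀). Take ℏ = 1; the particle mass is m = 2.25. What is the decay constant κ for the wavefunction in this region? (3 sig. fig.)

Since E < V₀ the TISE in this region is ψ'' = κ²ψ with κ = √(2m(V₀ − E))/ℏ.
κ = √(2 × 2.25 × 11.19) = 7.096.

κ = 7.10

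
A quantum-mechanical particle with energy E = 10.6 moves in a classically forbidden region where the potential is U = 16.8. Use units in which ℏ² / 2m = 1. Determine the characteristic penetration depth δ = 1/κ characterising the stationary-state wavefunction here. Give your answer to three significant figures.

Since E < U the TISE in this region is ψ'' = κ²ψ with κ = √(2m(U − E))/ℏ.
κ = √(2 × 0.5 × 6.2) = 2.490. The penetration depth is δ = 1/κ = 0.402.

δ = 0.402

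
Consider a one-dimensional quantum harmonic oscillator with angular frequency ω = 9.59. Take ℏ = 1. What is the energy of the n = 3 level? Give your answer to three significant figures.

Using E_n = (n + ½)ℏω: E_3 = 3.5 × 9.59 = 33.57.

E = 33.6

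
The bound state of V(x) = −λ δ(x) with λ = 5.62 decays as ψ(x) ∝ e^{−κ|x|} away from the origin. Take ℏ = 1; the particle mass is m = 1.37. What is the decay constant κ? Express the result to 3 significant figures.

Integrating the TISE across x = 0 gives the cusp condition ψ'(0⁺) − ψ'(0⁻) = −(2mλ/ℏ²)ψ(0).
With ψ ∝ e^{−κ|x|} this yields −2κ = −2mλ/ℏ², so κ = mλ/ℏ² = 7.699.

κ = 7.70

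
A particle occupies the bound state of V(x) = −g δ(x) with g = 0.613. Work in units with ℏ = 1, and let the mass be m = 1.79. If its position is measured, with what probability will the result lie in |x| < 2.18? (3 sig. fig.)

The normalised bound state is ψ = √κ e^{−κ|x|} with κ = mg/ℏ² = 1.097.
P(|x| < d) = ∫_{−d}^{d} κ e^{−2κ|x|} dx = 1 − e^{−2κd} = 1 − e^{−4.784} = 0.9916.

P = 0.992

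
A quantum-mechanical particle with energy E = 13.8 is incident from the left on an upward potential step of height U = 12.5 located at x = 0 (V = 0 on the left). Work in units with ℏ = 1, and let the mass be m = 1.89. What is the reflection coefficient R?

The wavenumbers are k₁ = √(2mE)/ℏ = 7.222 on the left and k₂ = √(2m(E − U))/ℏ = 2.217 on the right.
Matching ψ and ψ′ at x = 0 gives r = (k₁ − k₂)/(k₁ + k₂), so R = r² = 0.2812 and T = 1 − R = 0.7188.

R = 0.281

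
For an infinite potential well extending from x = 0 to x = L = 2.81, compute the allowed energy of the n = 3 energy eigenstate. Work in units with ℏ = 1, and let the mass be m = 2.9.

The infinite-well eigenfunctions ψ_n = √(2/L) sin(nπx/L) vanish at both walls, giving E_n = n²π²ℏ²/(2mL²).
E_3 = 3² × π² / (2 × 2.9 × 2.81²) = 1.940.

E = 1.94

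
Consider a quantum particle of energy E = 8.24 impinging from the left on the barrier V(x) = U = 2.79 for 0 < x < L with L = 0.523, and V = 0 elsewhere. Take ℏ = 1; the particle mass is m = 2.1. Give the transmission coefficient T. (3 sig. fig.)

Above the barrier the interior wavenumber is k₂ = √(2m(E − U))/ℏ = 4.784, giving phase k₂L = 2.502.
T = [1 + U² sin²(k₂L) / (4E(E − U))]⁻¹ = 1/1.015 = 0.985.

T = 0.985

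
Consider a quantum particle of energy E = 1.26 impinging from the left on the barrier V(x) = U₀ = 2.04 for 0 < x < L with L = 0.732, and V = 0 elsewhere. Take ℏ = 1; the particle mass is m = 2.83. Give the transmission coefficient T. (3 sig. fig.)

E < U₀: inside the barrier ψ ∝ e^{±κx} with κ = √(2m(U₀ − E))/ℏ = 2.101.
κL = 1.538, sinh(κL) = 2.220.
The exact tunnelling result is T⁻¹ = 1 + U₀² sinh²(κL) / [4E(U₀ − E)] = 6.219, so T = 0.161.

T = 0.161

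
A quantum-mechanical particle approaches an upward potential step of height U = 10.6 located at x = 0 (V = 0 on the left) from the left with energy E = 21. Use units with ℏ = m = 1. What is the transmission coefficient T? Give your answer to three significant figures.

T = 0.970

On each side the TISE gives plane waves with k = √(2m(E − V))/ℏ: k₁ = √(2·1·21) = 6.481, k₂ = √(2·1·10.4) = 4.561.
Continuity of ψ and ψ′ at the step yields the reflection amplitude r = (k₁ − k₂)/(k₁ + k₂) = 0.1739; thus R = |r|² = 0.03024, T = 0.9698.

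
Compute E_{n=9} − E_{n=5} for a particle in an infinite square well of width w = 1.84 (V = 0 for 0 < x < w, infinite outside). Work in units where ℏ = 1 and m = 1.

E_n = n²π²ℏ²/(2mw²), so ΔE = (9² − 5²) π²ℏ²/(2mw²).
ΔE = 56 × π² / (2 × 1 × 1.84²) = 81.62.

ΔE = 81.6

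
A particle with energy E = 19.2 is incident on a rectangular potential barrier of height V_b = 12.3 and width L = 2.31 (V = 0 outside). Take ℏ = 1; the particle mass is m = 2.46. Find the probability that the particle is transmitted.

T = 0.852

E > V_b: inside the barrier k₂ = √(2m(E − V_b))/ℏ = 5.826, k₂L = 13.46.
T = [1 + V_b² sin²(k₂L) / (4E(E − V_b))]⁻¹ = 1/1.173 = 0.852.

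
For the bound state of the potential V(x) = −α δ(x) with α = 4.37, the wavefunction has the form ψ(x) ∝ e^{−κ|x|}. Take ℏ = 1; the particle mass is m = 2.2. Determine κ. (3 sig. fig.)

Integrating the TISE across x = 0 gives the cusp condition ψ'(0⁺) − ψ'(0⁻) = −(2mα/ℏ²)ψ(0).
With ψ ∝ e^{−κ|x|} this yields −2κ = −2mα/ℏ², so κ = mα/ℏ² = 9.614.

κ = 9.61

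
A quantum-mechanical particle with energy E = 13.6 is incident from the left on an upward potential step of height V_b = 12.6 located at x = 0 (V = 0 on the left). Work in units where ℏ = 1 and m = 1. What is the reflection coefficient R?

The wavenumbers are k₁ = √(2mE)/ℏ = 5.215 on the left and k₂ = √(2m(E − V_b))/ℏ = 1.414 on the right.
Matching ψ and ψ′ at x = 0 gives r = (k₁ − k₂)/(k₁ + k₂), so R = r² = 0.3287 and T = 1 − R = 0.6713.

R = 0.329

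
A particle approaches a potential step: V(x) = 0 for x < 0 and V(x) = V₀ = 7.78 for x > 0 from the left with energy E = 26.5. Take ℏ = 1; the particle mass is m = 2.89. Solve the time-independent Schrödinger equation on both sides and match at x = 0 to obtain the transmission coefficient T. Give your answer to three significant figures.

T = 0.992

The wavenumbers are k₁ = √(2mE)/ℏ = 12.38 on the left and k₂ = √(2m(E − V₀))/ℏ = 10.40 on the right.
Matching ψ and ψ′ at x = 0 gives r = (k₁ − k₂)/(k₁ + k₂), so R = r² = 0.007512 and T = 1 − R = 0.9925.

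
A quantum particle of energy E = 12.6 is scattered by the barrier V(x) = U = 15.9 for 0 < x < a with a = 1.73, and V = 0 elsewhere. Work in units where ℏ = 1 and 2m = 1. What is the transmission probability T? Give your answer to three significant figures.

T = 0.00490

E < U: inside the barrier ψ ∝ e^{±κx} with κ = √(2m(U − E))/ℏ = 1.817.
κa = 3.143, sinh(κa) = 11.56.
The exact tunnelling result is T⁻¹ = 1 + U² sinh²(κa) / [4E(U − E)] = 204.2, so T = 0.00490.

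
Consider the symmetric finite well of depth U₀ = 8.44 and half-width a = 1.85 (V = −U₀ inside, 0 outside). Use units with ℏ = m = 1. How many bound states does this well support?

Define the well-strength parameter z₀ = (a/ℏ)√(2mU₀) = 1.85 × √(2·1·8.44) = 7.601.
The even/odd transcendental equations gain one root per π/2 in z₀, giving N = 1 + ⌊2z₀/π⌋ = 1 + ⌊4.839⌋ = 5.

N = 5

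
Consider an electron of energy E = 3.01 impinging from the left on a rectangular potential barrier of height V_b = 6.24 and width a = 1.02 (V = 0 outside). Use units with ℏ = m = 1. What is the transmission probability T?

T = 0.0221

E < V_b: inside the barrier ψ ∝ e^{±κx} with κ = √(2m(V_b − E))/ℏ = 2.542.
κa = 2.592, sinh(κa) = 6.644.
The exact tunnelling result is T⁻¹ = 1 + V_b² sinh²(κa) / [4E(V_b − E)] = 45.20, so T = 0.0221.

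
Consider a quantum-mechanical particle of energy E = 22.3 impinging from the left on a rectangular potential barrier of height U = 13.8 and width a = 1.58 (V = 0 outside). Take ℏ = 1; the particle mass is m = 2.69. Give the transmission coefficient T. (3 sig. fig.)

E > U: inside the barrier k₂ = √(2m(E − U))/ℏ = 6.762, k₂a = 10.68.
T = [1 + U² sin²(k₂a) / (4E(E − U))]⁻¹ = 1/1.228 = 0.815.

T = 0.815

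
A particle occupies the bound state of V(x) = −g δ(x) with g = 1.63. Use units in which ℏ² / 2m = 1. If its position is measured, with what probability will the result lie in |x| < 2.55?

P = 0.984

The normalised bound state is ψ = √κ e^{−κ|x|} with κ = mg/ℏ² = 0.8150.
P(|x| < d) = ∫_{−d}^{d} κ e^{−2κ|x|} dx = 1 − e^{−2κd} = 1 − e^{−4.157} = 0.9843.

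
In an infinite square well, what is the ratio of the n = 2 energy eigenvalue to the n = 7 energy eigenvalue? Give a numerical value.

0.0816327

E_n = n²π²ℏ²/(2mL²) so the ratio is n₂²/n₁² = 4/49 = 0.0816327.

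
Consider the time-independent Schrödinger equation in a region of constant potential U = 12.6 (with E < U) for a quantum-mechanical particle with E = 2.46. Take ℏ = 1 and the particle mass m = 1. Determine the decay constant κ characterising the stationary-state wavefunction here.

κ = 4.50

Since E < U the TISE in this region is ψ'' = κ²ψ with κ = √(2m(U − E))/ℏ.
κ = √(2 × 1 × 10.14) = 4.503.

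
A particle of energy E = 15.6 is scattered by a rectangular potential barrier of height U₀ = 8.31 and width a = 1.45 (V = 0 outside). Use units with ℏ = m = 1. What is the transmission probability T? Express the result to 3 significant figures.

Above the barrier the interior wavenumber is k₂ = √(2m(E − U₀))/ℏ = 3.818, giving phase k₂a = 5.537.
Matching at both interfaces gives T⁻¹ = 1 + U₀² sin²(k₂a) / [4E(E − U₀)] = 1.070, hence T = 0.935.

T = 0.935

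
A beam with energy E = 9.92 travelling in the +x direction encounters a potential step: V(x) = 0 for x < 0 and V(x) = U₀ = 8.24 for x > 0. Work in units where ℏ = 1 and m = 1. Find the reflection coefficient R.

R = 0.174

On each side the TISE gives plane waves with k = √(2m(E − V))/ℏ: k₁ = √(2·1·9.92) = 4.454, k₂ = √(2·1·1.68) = 1.833.
Continuity of ψ and ψ′ at the step yields the reflection amplitude r = (k₁ − k₂)/(k₁ + k₂) = 0.4169; thus R = |r|² = 0.1738, T = 0.8262.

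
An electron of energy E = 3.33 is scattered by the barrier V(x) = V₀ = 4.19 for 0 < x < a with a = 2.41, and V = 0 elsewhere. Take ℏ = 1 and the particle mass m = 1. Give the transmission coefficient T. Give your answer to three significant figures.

E < V₀: inside the barrier ψ ∝ e^{±κx} with κ = √(2m(V₀ − E))/ℏ = 1.311.
κa = 3.161, sinh(κa) = 11.77.
Matching ψ, ψ′ at both faces gives T = [1 + V₀² sinh²(κa) / (4E(V₀ − E))]⁻¹ = 1/213.4 = 0.00469.

T = 0.00469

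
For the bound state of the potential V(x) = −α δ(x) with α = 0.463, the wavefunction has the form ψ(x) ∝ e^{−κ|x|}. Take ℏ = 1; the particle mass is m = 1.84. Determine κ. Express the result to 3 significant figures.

κ = 0.852

Integrate −(ℏ²/2m)ψ'' − αδ(x)ψ = Eψ from −ε to +ε: the ψ'' term gives ψ'(0⁺) − ψ'(0⁻) and the δ term gives −(2mα/ℏ²)ψ(0).
With ψ ∝ e^{−κ|x|} this yields −2κ = −2mα/ℏ², so κ = mα/ℏ² = 0.8519.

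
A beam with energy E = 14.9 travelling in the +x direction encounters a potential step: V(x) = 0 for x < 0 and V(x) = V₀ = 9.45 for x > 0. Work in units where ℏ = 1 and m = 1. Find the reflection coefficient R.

R = 0.0606

On each side the TISE gives plane waves with k = √(2m(E − V))/ℏ: k₁ = √(2·1·14.9) = 5.459, k₂ = √(2·1·5.45) = 3.302.
Matching ψ and ψ′ at x = 0 gives r = (k₁ − k₂)/(k₁ + k₂), so R = r² = 0.06065 and T = 1 − R = 0.9394.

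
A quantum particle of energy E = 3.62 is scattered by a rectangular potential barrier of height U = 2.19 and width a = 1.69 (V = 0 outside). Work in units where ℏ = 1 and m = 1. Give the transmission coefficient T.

T = 0.982

E > U: inside the barrier k₂ = √(2m(E − U))/ℏ = 1.691, k₂a = 2.858.
T = [1 + U² sin²(k₂a) / (4E(E − U))]⁻¹ = 1/1.018 = 0.982.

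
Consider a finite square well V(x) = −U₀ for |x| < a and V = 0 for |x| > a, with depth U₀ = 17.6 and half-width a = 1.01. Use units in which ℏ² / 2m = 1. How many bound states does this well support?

The dimensionless depth is z₀ = a√(2mU₀)/ℏ = 1.01 × √(17.60) = 4.237.
A new bound state (alternating even/odd) appears each time z₀ passes a multiple of π/2, so N = ⌊2z₀/π⌋ + 1 = ⌊2.697⌋ + 1 = 3.

N = 3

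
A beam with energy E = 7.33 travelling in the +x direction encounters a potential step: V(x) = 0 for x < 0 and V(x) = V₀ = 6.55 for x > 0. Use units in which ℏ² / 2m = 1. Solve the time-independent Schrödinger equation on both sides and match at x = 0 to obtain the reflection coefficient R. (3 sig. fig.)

R = 0.258

On each side the TISE gives plane waves with k = √(2m(E − V))/ℏ: k₁ = √(2·½·7.33) = 2.707, k₂ = √(2·½·0.78) = 0.8832.
Continuity of ψ and ψ′ at the step yields the reflection amplitude r = (k₁ − k₂)/(k₁ + k₂) = 0.5081; thus R = |r|² = 0.2581, T = 0.7419.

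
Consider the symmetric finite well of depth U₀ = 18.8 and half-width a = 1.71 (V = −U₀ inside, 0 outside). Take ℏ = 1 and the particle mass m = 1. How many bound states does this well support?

N = 7

Define the well-strength parameter z₀ = (a/ℏ)√(2mU₀) = 1.71 × √(2·1·18.8) = 10.49.
The even/odd transcendental equations gain one root per π/2 in z₀, giving N = 1 + ⌊2z₀/π⌋ = 1 + ⌊6.675⌋ = 7.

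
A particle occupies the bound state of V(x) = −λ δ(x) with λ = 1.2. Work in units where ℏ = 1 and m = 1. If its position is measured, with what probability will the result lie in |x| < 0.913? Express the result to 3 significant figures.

The normalised bound state is ψ = √κ e^{−κ|x|} with κ = mλ/ℏ² = 1.200.
P(|x| < d) = ∫_{−d}^{d} κ e^{−2κ|x|} dx = 1 − e^{−2κd} = 1 − e^{−2.191} = 0.8882.

P = 0.888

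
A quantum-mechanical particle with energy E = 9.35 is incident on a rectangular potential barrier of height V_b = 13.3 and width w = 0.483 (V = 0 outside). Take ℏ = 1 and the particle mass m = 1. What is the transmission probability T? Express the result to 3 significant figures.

Since E < V_b the interior solution is evanescent with decay constant κ = √(2m(V_b − E))/ℏ = 2.811.
κw = 1.358, sinh(κw) = 1.815.
The exact tunnelling result is T⁻¹ = 1 + V_b² sinh²(κw) / [4E(V_b − E)] = 4.943, so T = 0.202.

T = 0.202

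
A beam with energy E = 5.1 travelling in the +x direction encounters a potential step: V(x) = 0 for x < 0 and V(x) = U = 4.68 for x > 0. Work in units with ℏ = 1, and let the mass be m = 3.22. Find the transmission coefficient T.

On each side the TISE gives plane waves with k = √(2m(E − V))/ℏ: k₁ = √(2·3.22·5.1) = 5.731, k₂ = √(2·3.22·0.42) = 1.645.
Continuity of ψ and ψ′ at the step yields the reflection amplitude r = (k₁ − k₂)/(k₁ + k₂) = 0.5540; thus R = |r|² = 0.3070, T = 0.6930.

T = 0.693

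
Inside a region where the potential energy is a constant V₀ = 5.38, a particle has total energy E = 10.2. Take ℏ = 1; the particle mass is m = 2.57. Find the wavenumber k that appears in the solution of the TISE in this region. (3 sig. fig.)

k = 4.98

With E > V₀ the solution is oscillatory, ψ ∝ e^{±ikx} with k = √(2m(E − V₀))/ℏ.
k = √(2 × 2.57 × 4.82) = 4.977.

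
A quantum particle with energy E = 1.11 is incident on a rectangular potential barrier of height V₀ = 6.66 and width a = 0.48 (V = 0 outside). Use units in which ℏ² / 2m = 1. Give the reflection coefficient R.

Since E < V₀ the interior solution is evanescent with decay constant κ = √(2m(V₀ − E))/ℏ = 2.356.
κa = 1.131, sinh(κa) = 1.388.
The exact tunnelling result is T⁻¹ = 1 + V₀² sinh²(κa) / [4E(V₀ − E)] = 4.466, so T = 0.224.
R = 1 − T = 0.776.

R = 0.776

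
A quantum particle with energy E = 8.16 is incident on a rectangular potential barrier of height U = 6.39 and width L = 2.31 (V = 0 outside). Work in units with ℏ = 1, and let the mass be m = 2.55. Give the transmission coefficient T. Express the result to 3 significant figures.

Above the barrier the interior wavenumber is k₂ = √(2m(E − U))/ℏ = 3.004, giving phase k₂L = 6.940.
T = [1 + U² sin²(k₂L) / (4E(E − U))]⁻¹ = 1/1.264 = 0.791.

T = 0.791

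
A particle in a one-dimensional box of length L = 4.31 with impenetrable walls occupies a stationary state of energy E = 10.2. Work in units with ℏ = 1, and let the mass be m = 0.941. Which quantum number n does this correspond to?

n = 6

From E_n = n²π²ℏ²/(2mL²) invert to n = √(2mL²E)/(πℏ).
n = (4.31/π) × √(2 × 0.941 × 10.2) = 6.011 → n = 6.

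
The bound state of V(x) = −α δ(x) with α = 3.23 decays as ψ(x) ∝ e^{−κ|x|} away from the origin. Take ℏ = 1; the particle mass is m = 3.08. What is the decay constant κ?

Integrating the TISE across x = 0 gives the cusp condition ψ'(0⁺) − ψ'(0⁻) = −(2mα/ℏ²)ψ(0).
With ψ ∝ e^{−κ|x|} this yields −2κ = −2mα/ℏ², so κ = mα/ℏ² = 9.948.

κ = 9.95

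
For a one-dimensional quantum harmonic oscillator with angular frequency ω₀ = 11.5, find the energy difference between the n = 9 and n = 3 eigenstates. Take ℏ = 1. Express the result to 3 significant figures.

ΔE = 69.0

E_n = ℏω₀(n + ½), so ΔE = (9 − 3) ℏω₀ = 6 × 11.5 = 69.00.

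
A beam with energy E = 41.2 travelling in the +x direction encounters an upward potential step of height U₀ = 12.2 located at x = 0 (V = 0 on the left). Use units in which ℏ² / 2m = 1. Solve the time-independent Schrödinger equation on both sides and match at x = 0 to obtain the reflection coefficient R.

R = 0.00767

On each side the TISE gives plane waves with k = √(2m(E − V))/ℏ: k₁ = √(2·½·41.2) = 6.419, k₂ = √(2·½·29) = 5.385.
Continuity of ψ and ψ′ at the step yields the reflection amplitude r = (k₁ − k₂)/(k₁ + k₂) = 0.08756; thus R = |r|² = 0.007667, T = 0.9923.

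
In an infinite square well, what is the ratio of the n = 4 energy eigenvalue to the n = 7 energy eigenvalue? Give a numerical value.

Since E_n ∝ n², the ratio is (4/7)² = 0.326531.

0.326531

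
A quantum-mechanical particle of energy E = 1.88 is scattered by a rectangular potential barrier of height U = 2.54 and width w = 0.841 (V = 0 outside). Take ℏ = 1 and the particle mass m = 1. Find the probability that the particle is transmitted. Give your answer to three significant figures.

T = 0.379

Since E < U the interior solution is evanescent with decay constant κ = √(2m(U − E))/ℏ = 1.149.
κw = 0.9662, sinh(κw) = 1.124.
Matching ψ, ψ′ at both faces gives T = [1 + U² sinh²(κw) / (4E(U − E))]⁻¹ = 1/2.642 = 0.379.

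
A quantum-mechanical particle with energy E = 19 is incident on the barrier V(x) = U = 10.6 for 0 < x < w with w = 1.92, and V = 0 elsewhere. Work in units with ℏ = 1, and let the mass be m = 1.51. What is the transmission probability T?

T = 0.990

E > U: inside the barrier k₂ = √(2m(E − U))/ℏ = 5.037, k₂w = 9.670.
T = [1 + U² sin²(k₂w) / (4E(E − U))]⁻¹ = 1/1.010 = 0.990.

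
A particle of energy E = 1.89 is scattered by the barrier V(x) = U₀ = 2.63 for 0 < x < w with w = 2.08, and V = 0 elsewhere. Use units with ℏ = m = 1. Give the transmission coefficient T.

T = 0.0204

Since E < U₀ the interior solution is evanescent with decay constant κ = √(2m(U₀ − E))/ℏ = 1.217.
κw = 2.530, sinh(κw) = 6.240.
Matching ψ, ψ′ at both faces gives T = [1 + U₀² sinh²(κw) / (4E(U₀ − E))]⁻¹ = 1/49.14 = 0.0204.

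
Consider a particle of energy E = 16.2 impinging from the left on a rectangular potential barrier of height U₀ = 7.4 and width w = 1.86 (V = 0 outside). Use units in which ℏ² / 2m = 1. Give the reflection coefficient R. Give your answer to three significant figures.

E > U₀: inside the barrier k₂ = √(2m(E − U₀))/ℏ = 2.966, k₂w = 5.518.
T = [1 + U₀² sin²(k₂w) / (4E(E − U₀))]⁻¹ = 1/1.046 = 0.956.
R = 1 − T = 0.0441.

R = 0.0441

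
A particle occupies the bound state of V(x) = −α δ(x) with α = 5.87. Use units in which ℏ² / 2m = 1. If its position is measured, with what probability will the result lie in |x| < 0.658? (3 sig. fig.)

The normalised bound state is ψ = √κ e^{−κ|x|} with κ = mα/ℏ² = 2.935.
P(|x| < d) = ∫_{−d}^{d} κ e^{−2κ|x|} dx = 1 − e^{−2κd} = 1 − e^{−3.862} = 0.9790.

P = 0.979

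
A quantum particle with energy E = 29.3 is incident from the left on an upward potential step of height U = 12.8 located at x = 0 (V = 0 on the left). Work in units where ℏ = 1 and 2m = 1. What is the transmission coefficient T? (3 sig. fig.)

On each side the TISE gives plane waves with k = √(2m(E − V))/ℏ: k₁ = √(2·½·29.3) = 5.413, k₂ = √(2·½·16.5) = 4.062.
Matching ψ and ψ′ at x = 0 gives r = (k₁ − k₂)/(k₁ + k₂), so R = r² = 0.02033 and T = 1 − R = 0.9797.

T = 0.980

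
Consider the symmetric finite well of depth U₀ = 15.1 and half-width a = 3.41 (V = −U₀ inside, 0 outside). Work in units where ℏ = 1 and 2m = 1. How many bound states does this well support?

Define the well-strength parameter z₀ = (a/ℏ)√(2mU₀) = 3.41 × √(2·0.5·15.1) = 13.25.
A new bound state (alternating even/odd) appears each time z₀ passes a multiple of π/2, so N = ⌊2z₀/π⌋ + 1 = ⌊8.436⌋ + 1 = 9.

N = 9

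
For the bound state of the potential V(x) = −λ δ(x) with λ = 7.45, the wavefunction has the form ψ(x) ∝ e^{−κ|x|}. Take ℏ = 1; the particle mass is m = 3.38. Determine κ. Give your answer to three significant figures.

κ = 25.2

Integrating the TISE across x = 0 gives the cusp condition ψ'(0⁺) − ψ'(0⁻) = −(2mλ/ℏ²)ψ(0).
With ψ ∝ e^{−κ|x|} this yields −2κ = −2mλ/ℏ², so κ = mλ/ℏ² = 25.18.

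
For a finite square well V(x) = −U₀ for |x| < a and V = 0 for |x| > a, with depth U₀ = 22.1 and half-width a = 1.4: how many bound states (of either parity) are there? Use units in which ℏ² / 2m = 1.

The dimensionless depth is z₀ = a√(2mU₀)/ℏ = 1.4 × √(22.10) = 6.581.
A new bound state (alternating even/odd) appears each time z₀ passes a multiple of π/2, so N = ⌊2z₀/π⌋ + 1 = ⌊4.190⌋ + 1 = 5.

N = 5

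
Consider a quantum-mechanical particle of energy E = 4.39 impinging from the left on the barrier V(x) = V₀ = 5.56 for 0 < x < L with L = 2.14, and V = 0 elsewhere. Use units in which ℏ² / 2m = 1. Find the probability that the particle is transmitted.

Since E < V₀ the interior solution is evanescent with decay constant κ = √(2m(V₀ − E))/ℏ = 1.082.
κL = 2.315, sinh(κL) = 5.012.
The exact tunnelling result is T⁻¹ = 1 + V₀² sinh²(κL) / [4E(V₀ − E)] = 38.80, so T = 0.0258.

T = 0.0258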